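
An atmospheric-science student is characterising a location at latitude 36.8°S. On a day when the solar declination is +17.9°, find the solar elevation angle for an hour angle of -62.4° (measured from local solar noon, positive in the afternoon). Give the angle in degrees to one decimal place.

9.7°

With φ = -36.8°, δ = 17.9°, H = -62.40°: sin φ sin δ = -0.1841, cos φ cos δ cos H = 0.3530, so cos θ_z = 0.1689.
θ_z = arccos(0.1689) = 80.28°, so the elevation is 90° − 80.28° = 9.72°.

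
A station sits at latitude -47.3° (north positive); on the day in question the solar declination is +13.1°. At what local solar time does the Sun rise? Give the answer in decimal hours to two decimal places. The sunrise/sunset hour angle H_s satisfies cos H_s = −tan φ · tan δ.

6.97 h

−tan φ tan δ = −(-1.0837)(0.2327) = 0.2522; H_s = arccos(0.2522) = 75.39°.
Sunrise is at 12 − H_s/15 = 12 − 5.026 = 6.974 h local solar time.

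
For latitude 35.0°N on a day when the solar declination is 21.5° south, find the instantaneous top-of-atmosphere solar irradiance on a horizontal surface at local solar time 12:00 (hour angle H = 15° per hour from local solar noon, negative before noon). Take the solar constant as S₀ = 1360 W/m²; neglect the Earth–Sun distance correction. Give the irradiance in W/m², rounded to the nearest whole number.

751 W/m²

Hour angle H = 15° × (12 − 12) = 0.00°.
cos θ_z = sin(35.0°) sin(-21.5°) + cos(35.0°) cos(-21.5°) cos(0.00°) = -0.2102 + 0.7622 = 0.5520.
Top-of-atmosphere irradiance = S₀ cos θ_z = 1360 × 0.5520 = 750.72 W/m².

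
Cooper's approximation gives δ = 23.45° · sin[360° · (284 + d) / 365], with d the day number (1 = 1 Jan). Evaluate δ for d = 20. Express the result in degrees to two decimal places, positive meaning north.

-20.34°

360 × (284 + 20) / 365 = 299.836°; sin(299.836°) = -0.8675.
δ = 23.45 × -0.8675 = -20.343° ≈ -20.34°.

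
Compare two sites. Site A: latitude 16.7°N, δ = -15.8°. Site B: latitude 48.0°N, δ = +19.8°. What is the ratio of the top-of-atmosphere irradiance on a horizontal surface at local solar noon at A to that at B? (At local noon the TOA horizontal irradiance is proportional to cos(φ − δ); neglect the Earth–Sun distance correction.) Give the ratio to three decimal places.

0.957

A: cos θ_z = cos(16.7° − (-15.8°)) = 0.8434.
B: cos θ_z = cos(48.0° − (19.8°)) = 0.8813.
Ratio A/B = 0.8434 / 0.8813 = 0.9570.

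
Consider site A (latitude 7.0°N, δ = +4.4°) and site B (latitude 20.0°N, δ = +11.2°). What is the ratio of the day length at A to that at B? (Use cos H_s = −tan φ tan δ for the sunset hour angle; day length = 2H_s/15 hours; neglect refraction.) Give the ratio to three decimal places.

A: H_s = arccos(−tan 7.0° · tan 4.4°) = 90.54°, so 2H_s/15 = 12.0720 h.
B: H_s = arccos(−tan 20.0° · tan 11.2°) = 94.13°, so 2H_s/15 = 12.5507 h.
Ratio A/B = 12.0720 / 12.5507 = 0.9619.

0.962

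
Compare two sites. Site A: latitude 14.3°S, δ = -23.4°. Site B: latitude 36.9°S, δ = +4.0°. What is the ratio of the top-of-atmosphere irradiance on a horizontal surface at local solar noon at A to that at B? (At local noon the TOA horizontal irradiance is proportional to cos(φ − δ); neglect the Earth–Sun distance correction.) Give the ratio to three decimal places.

1.306

A: cos θ_z = cos(-14.3° − (-23.4°)) = 0.9874.
B: cos θ_z = cos(-36.9° − (4.0°)) = 0.7559.
Ratio A/B = 0.9874 / 0.7559 = 1.3063.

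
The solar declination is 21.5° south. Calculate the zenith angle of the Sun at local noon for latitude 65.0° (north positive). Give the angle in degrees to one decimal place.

86.5°

At local solar noon the hour angle is zero, so the zenith angle is |φ − δ| = |65.0° − (-21.5°)| = 86.5°.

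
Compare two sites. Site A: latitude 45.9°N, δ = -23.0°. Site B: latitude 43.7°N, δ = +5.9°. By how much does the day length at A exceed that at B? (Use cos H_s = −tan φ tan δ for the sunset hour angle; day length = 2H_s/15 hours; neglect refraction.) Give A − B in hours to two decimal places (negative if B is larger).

-4.22 h

A: H_s = arccos(−tan 45.9° · tan -23.0°) = 64.02°, so 2H_s/15 = 8.5360 h.
B: H_s = arccos(−tan 43.7° · tan 5.9°) = 95.67°, so 2H_s/15 = 12.7560 h.
A − B = 8.5360 − 12.7560 = -4.2200 h.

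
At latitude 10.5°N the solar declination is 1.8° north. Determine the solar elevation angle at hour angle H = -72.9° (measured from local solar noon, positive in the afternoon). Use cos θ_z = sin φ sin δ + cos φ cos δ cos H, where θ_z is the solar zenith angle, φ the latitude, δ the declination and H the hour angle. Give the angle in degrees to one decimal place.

cos θ_z = sin(10.5°) sin(1.8°) + cos(10.5°) cos(1.8°) cos(-72.90°) = 0.0057 + 0.2890 = 0.2947.
θ_z = arccos(0.2947) = 72.86°, so the elevation is 90° − 72.86° = 17.14°.

17.1°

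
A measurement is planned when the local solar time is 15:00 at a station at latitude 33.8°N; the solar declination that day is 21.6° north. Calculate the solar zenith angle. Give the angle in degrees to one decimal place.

Hour angle H = 15° × (15 − 12) = 45.00°.
With φ = 33.8°, δ = 21.6°, H = 45.00°: sin φ sin δ = 0.2048, cos φ cos δ cos H = 0.5463, so cos θ_z = 0.7511.
θ_z = arccos(0.7511) = 41.31°.

41.3°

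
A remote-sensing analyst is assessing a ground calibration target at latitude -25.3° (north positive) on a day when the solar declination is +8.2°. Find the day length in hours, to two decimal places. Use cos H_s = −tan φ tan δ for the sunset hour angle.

−tan φ tan δ = −(-0.4727)(0.1441) = 0.0681; H_s = arccos(0.0681) = 86.10°.
Day length = 2 H_s / 15° h⁻¹ = 172.20° / 15 = 11.480 h.

11.48 hours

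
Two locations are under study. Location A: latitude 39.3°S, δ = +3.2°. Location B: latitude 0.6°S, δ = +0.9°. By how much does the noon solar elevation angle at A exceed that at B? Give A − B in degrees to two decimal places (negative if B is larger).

A: 90° − |-39.3 − (3.2)| = 47.50°.
B: 90° − |-0.6 − (0.9)| = 88.50°.
A − B = 47.50 − 88.50 = -41.00°.

-41.00°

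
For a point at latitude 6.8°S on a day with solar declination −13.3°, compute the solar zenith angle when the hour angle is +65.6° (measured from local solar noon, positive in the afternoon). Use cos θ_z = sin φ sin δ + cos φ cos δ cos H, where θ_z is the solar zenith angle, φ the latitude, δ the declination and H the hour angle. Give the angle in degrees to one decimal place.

cos θ_z = sin φ sin δ + cos φ cos δ cos H = (-0.1184)(-0.2300) + (0.9930)(0.9732)(0.4131) = 0.4264.
θ_z = arccos(0.4264) = 64.76°.

64.8°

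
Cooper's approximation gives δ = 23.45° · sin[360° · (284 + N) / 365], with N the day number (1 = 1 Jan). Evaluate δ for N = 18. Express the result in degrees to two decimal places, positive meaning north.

-20.73°

360 × (284 + 18) / 365 = 297.863°; sin(297.863°) = -0.8841.
δ = 23.45 × -0.8841 = -20.732° ≈ -20.73°.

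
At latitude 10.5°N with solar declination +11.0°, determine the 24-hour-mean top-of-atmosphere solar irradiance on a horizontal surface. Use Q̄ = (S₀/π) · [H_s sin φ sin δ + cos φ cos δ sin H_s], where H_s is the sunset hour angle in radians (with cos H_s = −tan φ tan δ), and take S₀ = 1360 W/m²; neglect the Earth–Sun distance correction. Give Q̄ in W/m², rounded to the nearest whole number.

442 W/m²

−tan φ tan δ = −(0.1853)(0.1944) = -0.0360; H_s = arccos(-0.0360) = 92.06°. In radians, H_s = 1.6068.
H_s sin φ sin δ = 1.6068 × 0.1822 × 0.1908 = 0.0559.
cos φ cos δ sin H_s = 0.9833 × 0.9816 × 0.9994 = 0.9646.
Q̄ = (1360/π) × (0.0559 + 0.9646) = 432.90 × 1.0205 = 441.77 W/m².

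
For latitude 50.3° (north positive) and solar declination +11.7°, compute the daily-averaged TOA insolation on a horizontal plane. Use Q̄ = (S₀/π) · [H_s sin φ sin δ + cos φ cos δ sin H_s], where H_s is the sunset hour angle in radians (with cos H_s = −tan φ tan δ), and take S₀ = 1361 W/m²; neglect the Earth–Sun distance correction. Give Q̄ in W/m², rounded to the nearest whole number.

−tan φ tan δ = −(1.2045)(0.2071) = -0.2495; H_s = arccos(-0.2495) = 104.45°. In radians, H_s = 1.8230.
H_s sin φ sin δ = 1.8230 × 0.7694 × 0.2028 = 0.2845.
cos φ cos δ sin H_s = 0.6388 × 0.9792 × 0.9684 = 0.6057.
Q̄ = (1361/π) × (0.2845 + 0.6057) = 433.22 × 0.8902 = 385.65 W/m².

386 W/m²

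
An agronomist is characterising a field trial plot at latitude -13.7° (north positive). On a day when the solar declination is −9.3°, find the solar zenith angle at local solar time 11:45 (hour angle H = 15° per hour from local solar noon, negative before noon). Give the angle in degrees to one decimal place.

5.7°

Hour angle H = 15° × (11.75 − 12) = -3.75°.
cos θ_z = sin φ sin δ + cos φ cos δ cos H = (-0.2368)(-0.1616) + (0.9715)(0.9869)(0.9979) = 0.9950.
θ_z = arccos(0.9950) = 5.73°.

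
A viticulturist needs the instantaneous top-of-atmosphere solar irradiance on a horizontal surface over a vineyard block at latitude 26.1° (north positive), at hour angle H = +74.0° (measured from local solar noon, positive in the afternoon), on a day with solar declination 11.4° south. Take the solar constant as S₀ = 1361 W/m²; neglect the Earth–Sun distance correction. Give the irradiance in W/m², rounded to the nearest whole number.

212 W/m²

cos θ_z = sin φ sin δ + cos φ cos δ cos H = (0.4399)(-0.1977) + (0.8980)(0.9803)(0.2756) = 0.1556.
Top-of-atmosphere irradiance = S₀ cos θ_z = 1361 × 0.1556 = 211.77 W/m².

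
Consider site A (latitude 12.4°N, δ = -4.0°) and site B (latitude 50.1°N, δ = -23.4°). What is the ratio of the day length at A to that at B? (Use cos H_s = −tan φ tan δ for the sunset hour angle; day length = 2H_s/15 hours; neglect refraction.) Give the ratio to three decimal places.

1.515

A: H_s = arccos(−tan 12.4° · tan -4.0°) = 89.12°, so 2H_s/15 = 11.8827 h.
B: H_s = arccos(−tan 50.1° · tan -23.4°) = 58.83°, so 2H_s/15 = 7.8440 h.
Ratio A/B = 11.8827 / 7.8440 = 1.5149.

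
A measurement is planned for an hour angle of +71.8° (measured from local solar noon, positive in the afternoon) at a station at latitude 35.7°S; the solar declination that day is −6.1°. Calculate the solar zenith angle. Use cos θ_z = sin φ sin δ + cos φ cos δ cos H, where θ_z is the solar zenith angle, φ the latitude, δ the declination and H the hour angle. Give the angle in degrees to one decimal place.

With φ = -35.7°, δ = -6.1°, H = 71.80°: sin φ sin δ = 0.0620, cos φ cos δ cos H = 0.2522, so cos θ_z = 0.3142.
θ_z = arccos(0.3142) = 71.69°.

71.7°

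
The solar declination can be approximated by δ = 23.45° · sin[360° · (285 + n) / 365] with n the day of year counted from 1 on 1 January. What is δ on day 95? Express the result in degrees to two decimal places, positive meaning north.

+5.99°

360 × (285 + 95) / 365 = 374.795°; sin(374.795°) = 0.2554.
δ = 23.45 × 0.2554 = 5.989° ≈ +5.99°.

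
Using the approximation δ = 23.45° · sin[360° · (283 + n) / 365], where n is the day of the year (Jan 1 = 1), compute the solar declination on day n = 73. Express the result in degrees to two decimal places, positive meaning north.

-3.62°

360 × (283 + 73) / 365 = 351.123°; sin(351.123°) = -0.1543.
δ = 23.45 × -0.1543 = -3.618° ≈ -3.62°.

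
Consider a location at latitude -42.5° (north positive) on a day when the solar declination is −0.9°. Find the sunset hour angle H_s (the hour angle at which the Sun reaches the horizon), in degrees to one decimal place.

cos H_s = −tan(-42.5°) · tan(-0.9°) = -0.0144, so H_s = arccos(-0.0144) = 90.83°.

90.8°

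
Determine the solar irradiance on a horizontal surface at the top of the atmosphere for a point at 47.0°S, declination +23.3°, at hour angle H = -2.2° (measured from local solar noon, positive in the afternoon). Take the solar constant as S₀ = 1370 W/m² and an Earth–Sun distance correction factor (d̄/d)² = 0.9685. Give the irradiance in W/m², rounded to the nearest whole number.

cos θ_z = sin φ sin δ + cos φ cos δ cos H = (-0.7314)(0.3955) + (0.6820)(0.9184)(0.9993) = 0.3366.
Top-of-atmosphere irradiance = S₀ (d̄/d)² cos θ_z = 1370 × 0.9685 × 0.3366 = 446.62 W/m².

447 W/m²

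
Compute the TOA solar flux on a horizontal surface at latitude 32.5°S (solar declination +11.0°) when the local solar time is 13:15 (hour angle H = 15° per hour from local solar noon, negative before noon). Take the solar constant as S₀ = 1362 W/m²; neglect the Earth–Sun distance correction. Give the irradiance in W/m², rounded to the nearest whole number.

Hour angle H = 15° × (13.25 − 12) = 18.75°.
cos θ_z = sin(-32.5°) sin(11.0°) + cos(-32.5°) cos(11.0°) cos(18.75°) = -0.1025 + 0.7840 = 0.6815.
Top-of-atmosphere irradiance = S₀ cos θ_z = 1362 × 0.6815 = 928.20 W/m².

928 W/m²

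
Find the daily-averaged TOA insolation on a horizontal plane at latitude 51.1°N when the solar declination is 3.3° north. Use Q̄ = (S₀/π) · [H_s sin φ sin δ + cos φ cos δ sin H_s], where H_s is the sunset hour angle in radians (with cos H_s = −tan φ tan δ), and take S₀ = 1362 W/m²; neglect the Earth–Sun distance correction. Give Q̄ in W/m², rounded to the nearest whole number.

303 W/m²

The sunset hour angle satisfies cos H_s = −tan φ tan δ = -0.0715, giving H_s = 94.10°. In radians, H_s = 1.6424.
H_s sin φ sin δ = 1.6424 × 0.7782 × 0.0576 = 0.0736.
cos φ cos δ sin H_s = 0.6280 × 0.9983 × 0.9974 = 0.6253.
Q̄ = (1362/π) × (0.0736 + 0.6253) = 433.54 × 0.6989 = 303.00 W/m².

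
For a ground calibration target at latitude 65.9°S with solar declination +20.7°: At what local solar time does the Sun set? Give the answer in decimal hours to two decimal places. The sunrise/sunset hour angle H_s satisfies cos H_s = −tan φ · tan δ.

14.16 h

−tan φ tan δ = −(-2.2355)(0.3779) = 0.8448; H_s = arccos(0.8448) = 32.35°.
Sunset is at 12 + H_s/15 = 12 + 2.157 = 14.157 h local solar time.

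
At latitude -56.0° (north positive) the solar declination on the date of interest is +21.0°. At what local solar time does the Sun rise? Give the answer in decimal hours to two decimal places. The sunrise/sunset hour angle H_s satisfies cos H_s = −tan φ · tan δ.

8.31 h

−tan φ tan δ = −(-1.4826)(0.3839) = 0.5692; H_s = arccos(0.5692) = 55.31°.
Sunrise is at 12 − H_s/15 = 12 − 3.687 = 8.313 h local solar time.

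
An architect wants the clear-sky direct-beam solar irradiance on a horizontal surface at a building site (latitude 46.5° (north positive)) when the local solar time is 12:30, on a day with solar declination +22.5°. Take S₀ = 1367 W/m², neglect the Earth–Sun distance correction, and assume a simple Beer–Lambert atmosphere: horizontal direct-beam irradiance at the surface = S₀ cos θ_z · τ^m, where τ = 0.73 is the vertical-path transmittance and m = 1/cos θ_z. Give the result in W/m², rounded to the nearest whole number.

878 W/m²

Hour angle H = 15° × (12.5 − 12) = 7.50°.
cos θ_z = sin φ sin δ + cos φ cos δ cos H = (0.7254)(0.3827) + (0.6884)(0.9239)(0.9914) = 0.9082.
Air mass m = 1/cos θ_z = 1/0.9082 = 1.101; τ^m = 0.73^1.101 = 0.7072.
Surface direct beam = 1367 × 0.9082 × 0.7072 = 878.00 W/m².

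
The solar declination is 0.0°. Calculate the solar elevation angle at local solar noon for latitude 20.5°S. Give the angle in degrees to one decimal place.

69.5°

At local solar noon the hour angle is zero, so the elevation is 90° − |φ − δ| = 90° − |-20.5° − (0.0°)| = 90° − 20.5° = 69.5°.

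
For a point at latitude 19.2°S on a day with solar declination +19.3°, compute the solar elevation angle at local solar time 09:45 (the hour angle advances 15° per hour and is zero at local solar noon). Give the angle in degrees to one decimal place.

Hour angle H = 15° × (9.75 − 12) = -33.75°.
cos θ_z = sin φ sin δ + cos φ cos δ cos H = (-0.3289)(0.3305) + (0.9444)(0.9438)(0.8315) = 0.6324.
θ_z = arccos(0.6324) = 50.77°, so the elevation is 90° − 50.77° = 39.23°.

39.2°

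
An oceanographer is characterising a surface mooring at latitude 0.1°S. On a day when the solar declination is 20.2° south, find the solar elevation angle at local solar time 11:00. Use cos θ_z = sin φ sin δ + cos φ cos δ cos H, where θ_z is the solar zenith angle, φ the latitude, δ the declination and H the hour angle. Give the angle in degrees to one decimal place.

Hour angle H = 15° × (11 − 12) = -15.00°.
cos θ_z = sin(-0.1°) sin(-20.2°) + cos(-0.1°) cos(-20.2°) cos(-15.00°) = 0.0006 + 0.9065 = 0.9071.
θ_z = arccos(0.9071) = 24.89°, so the elevation is 90° − 24.89° = 65.11°.

65.1°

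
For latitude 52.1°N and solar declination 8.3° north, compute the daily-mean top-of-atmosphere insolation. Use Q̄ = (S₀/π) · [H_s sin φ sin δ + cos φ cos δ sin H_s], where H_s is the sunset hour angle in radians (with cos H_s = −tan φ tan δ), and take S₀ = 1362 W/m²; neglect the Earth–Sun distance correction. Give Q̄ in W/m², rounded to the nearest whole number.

346 W/m²

−tan φ tan δ = −(1.2846)(0.1459) = -0.1874; H_s = arccos(-0.1874) = 100.80°. In radians, H_s = 1.7593.
H_s sin φ sin δ = 1.7593 × 0.7891 × 0.1444 = 0.2005.
cos φ cos δ sin H_s = 0.6143 × 0.9895 × 0.9823 = 0.5971.
Q̄ = (1362/π) × (0.2005 + 0.5971) = 433.54 × 0.7976 = 345.79 W/m².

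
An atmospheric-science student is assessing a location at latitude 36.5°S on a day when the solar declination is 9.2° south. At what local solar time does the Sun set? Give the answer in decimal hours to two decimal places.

18.46 h

−tan φ tan δ = −(-0.7400)(-0.1620) = -0.1199; H_s = arccos(-0.1199) = 96.89°.
Sunset is at 12 + H_s/15 = 12 + 6.459 = 18.459 h local solar time.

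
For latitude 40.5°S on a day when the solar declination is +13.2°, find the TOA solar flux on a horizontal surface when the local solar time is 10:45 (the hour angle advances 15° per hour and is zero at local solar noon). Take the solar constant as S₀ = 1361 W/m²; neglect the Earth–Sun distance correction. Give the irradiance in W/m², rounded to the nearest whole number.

Hour angle H = 15° × (10.75 − 12) = -18.75°.
cos θ_z = sin(-40.5°) sin(13.2°) + cos(-40.5°) cos(13.2°) cos(-18.75°) = -0.1483 + 0.7010 = 0.5527.
Top-of-atmosphere irradiance = S₀ cos θ_z = 1361 × 0.5527 = 752.22 W/m².

752 W/m²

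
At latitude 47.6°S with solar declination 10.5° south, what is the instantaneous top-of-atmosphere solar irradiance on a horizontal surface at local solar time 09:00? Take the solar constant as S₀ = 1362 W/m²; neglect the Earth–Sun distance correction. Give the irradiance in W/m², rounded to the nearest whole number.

Hour angle H = 15° × (9 − 12) = -45.00°.
With φ = -47.6°, δ = -10.5°, H = -45.00°: sin φ sin δ = 0.1346, cos φ cos δ cos H = 0.4688, so cos θ_z = 0.6034.
Top-of-atmosphere irradiance = S₀ cos θ_z = 1362 × 0.6034 = 821.83 W/m².

822 W/m²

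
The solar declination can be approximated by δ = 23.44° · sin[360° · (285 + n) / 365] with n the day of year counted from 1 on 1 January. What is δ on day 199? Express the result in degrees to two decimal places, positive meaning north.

360 × (285 + 199) / 365 = 477.370°; sin(477.370°) = 0.8881.
δ = 23.44 × 0.8881 = 20.817° ≈ +20.82°.

+20.82°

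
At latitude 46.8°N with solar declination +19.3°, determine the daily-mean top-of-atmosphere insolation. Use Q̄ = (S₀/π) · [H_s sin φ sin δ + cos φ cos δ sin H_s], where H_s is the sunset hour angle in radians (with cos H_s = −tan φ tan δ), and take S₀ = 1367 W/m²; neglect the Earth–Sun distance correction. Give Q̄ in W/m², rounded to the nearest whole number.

466 W/m²

The sunset hour angle satisfies cos H_s = −tan φ tan δ = -0.3729, giving H_s = 111.89°. In radians, H_s = 1.9528.
H_s sin φ sin δ = 1.9528 × 0.7290 × 0.3305 = 0.4705.
cos φ cos δ sin H_s = 0.6845 × 0.9438 × 0.9279 = 0.5995.
Q̄ = (1367/π) × (0.4705 + 0.5995) = 435.13 × 1.0700 = 465.59 W/m².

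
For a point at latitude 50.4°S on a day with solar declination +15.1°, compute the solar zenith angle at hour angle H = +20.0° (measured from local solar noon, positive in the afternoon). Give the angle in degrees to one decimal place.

With φ = -50.4°, δ = 15.1°, H = 20.00°: sin φ sin δ = -0.2007, cos φ cos δ cos H = 0.5783, so cos θ_z = 0.3776.
θ_z = arccos(0.3776) = 67.81°.

67.8°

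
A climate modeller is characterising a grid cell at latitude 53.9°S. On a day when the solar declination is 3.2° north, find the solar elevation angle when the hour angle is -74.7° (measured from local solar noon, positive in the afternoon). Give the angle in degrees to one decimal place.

6.3°

cos θ_z = sin φ sin δ + cos φ cos δ cos H = (-0.8080)(0.0558) + (0.5892)(0.9984)(0.2639) = 0.1102.
θ_z = arccos(0.1102) = 83.67°, so the elevation is 90° − 83.67° = 6.33°.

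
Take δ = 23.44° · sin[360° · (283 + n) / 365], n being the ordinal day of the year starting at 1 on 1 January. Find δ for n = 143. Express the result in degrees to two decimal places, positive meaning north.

+20.33°

360 × (283 + 143) / 365 = 420.164°; sin(420.164°) = 0.8675.
δ = 23.44 × 0.8675 = 20.334° ≈ +20.33°.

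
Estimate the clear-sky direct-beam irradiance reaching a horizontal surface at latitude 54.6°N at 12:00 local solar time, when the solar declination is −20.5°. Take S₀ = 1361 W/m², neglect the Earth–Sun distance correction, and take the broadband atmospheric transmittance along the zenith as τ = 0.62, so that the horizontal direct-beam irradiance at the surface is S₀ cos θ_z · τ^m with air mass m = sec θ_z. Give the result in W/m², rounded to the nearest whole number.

55 W/m²

Hour angle H = 15° × (12 − 12) = 0.00°.
cos θ_z = sin φ sin δ + cos φ cos δ cos H = (0.8151)(-0.3502) + (0.5793)(0.9367)(1.0000) = 0.2572.
Air mass m = 1/cos θ_z = 1/0.2572 = 3.888; τ^m = 0.62^3.888 = 0.1559.
Surface direct beam = 1361 × 0.2572 × 0.1559 = 54.57 W/m².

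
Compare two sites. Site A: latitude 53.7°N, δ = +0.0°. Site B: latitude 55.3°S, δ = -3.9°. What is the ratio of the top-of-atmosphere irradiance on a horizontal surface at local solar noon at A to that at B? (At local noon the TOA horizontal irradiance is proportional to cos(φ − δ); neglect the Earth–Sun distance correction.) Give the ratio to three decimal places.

0.949

A: cos θ_z = cos(53.7° − (0.0°)) = 0.5920.
B: cos θ_z = cos(-55.3° − (-3.9°)) = 0.6239.
Ratio A/B = 0.5920 / 0.6239 = 0.9489.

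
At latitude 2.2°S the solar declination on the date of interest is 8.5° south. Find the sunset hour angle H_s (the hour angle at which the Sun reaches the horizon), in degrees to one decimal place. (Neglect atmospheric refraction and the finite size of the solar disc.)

cos H_s = −tan(-2.2°) · tan(-8.5°) = -0.0057, so H_s = arccos(-0.0057) = 90.33°.

90.3°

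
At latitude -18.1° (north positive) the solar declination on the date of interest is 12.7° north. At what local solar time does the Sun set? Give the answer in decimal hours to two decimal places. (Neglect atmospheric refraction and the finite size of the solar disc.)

17.72 h

−tan φ tan δ = −(-0.3269)(0.2254) = 0.0737; H_s = arccos(0.0737) = 85.77°.
Sunset is at 12 + H_s/15 = 12 + 5.718 = 17.718 h local solar time.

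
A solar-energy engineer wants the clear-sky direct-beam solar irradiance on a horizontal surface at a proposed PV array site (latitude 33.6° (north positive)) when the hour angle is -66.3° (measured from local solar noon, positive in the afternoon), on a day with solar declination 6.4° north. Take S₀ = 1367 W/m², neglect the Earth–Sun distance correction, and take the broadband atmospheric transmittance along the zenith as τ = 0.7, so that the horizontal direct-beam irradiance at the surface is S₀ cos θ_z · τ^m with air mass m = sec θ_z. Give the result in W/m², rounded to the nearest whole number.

With φ = 33.6°, δ = 6.4°, H = -66.30°: sin φ sin δ = 0.0617, cos φ cos δ cos H = 0.3327, so cos θ_z = 0.3944.
Air mass m = 1/cos θ_z = 1/0.3944 = 2.535; τ^m = 0.7^2.535 = 0.4049.
Surface direct beam = 1367 × 0.3944 × 0.4049 = 218.30 W/m².

218 W/m²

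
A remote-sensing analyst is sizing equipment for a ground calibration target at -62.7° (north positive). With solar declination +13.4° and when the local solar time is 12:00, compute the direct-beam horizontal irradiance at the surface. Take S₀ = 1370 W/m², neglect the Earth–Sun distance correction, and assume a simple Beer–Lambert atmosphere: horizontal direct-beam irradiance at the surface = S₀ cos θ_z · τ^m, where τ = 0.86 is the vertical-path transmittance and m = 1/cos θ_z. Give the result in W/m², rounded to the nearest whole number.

176 W/m²

Hour angle H = 15° × (12 − 12) = 0.00°.
cos θ_z = sin φ sin δ + cos φ cos δ cos H = (-0.8886)(0.2317) + (0.4586)(0.9728)(1.0000) = 0.2402.
Air mass m = 1/cos θ_z = 1/0.2402 = 4.163; τ^m = 0.86^4.163 = 0.5337.
Surface direct beam = 1370 × 0.2402 × 0.5337 = 175.63 W/m².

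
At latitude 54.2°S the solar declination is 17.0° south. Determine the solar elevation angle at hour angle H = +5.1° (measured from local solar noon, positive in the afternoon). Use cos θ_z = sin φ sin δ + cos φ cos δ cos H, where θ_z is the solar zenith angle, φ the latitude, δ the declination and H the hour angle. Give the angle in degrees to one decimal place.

52.6°

With φ = -54.2°, δ = -17.0°, H = 5.10°: sin φ sin δ = 0.2371, cos φ cos δ cos H = 0.5572, so cos θ_z = 0.7943.
θ_z = arccos(0.7943) = 37.41°, so the elevation is 90° − 37.41° = 52.59°.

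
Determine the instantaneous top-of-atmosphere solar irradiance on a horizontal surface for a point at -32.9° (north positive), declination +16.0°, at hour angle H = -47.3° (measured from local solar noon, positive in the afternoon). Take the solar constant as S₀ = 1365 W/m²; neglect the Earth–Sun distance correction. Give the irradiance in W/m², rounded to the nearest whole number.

543 W/m²

cos θ_z = sin φ sin δ + cos φ cos δ cos H = (-0.5432)(0.2756) + (0.8396)(0.9613)(0.6782) = 0.3977.
Top-of-atmosphere irradiance = S₀ cos θ_z = 1365 × 0.3977 = 542.86 W/m².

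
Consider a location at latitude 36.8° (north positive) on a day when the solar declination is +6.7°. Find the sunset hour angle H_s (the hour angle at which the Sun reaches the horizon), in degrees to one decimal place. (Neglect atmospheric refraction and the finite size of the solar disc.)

95.0°

cos H_s = −tan(36.8°) · tan(6.7°) = -0.0879, so H_s = arccos(-0.0879) = 95.04°.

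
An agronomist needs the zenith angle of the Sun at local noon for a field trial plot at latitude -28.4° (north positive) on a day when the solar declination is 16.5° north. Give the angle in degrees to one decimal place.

At local solar noon the hour angle is zero, so the zenith angle is |φ − δ| = |-28.4° − (16.5°)| = 44.9°.

44.9°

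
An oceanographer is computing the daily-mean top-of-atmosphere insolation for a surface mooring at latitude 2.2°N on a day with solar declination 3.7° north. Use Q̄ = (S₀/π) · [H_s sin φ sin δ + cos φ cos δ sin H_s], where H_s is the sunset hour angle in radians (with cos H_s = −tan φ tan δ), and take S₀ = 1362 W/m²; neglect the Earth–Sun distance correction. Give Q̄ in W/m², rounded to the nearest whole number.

The sunset hour angle satisfies cos H_s = −tan φ tan δ = -0.0025, giving H_s = 90.14°. In radians, H_s = 1.5732.
H_s sin φ sin δ = 1.5732 × 0.0384 × 0.0645 = 0.0039.
cos φ cos δ sin H_s = 0.9993 × 0.9979 × 1.0000 = 0.9972.
Q̄ = (1362/π) × (0.0039 + 0.9972) = 433.54 × 1.0011 = 434.02 W/m².

434 W/m²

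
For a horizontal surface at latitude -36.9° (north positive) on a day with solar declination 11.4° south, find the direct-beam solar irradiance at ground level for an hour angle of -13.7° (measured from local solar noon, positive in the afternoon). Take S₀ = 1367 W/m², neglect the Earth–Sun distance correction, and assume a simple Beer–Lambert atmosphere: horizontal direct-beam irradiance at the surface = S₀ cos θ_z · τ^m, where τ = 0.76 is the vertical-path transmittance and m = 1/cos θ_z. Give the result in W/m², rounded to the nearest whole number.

881 W/m²

cos θ_z = sin φ sin δ + cos φ cos δ cos H = (-0.6004)(-0.1977) + (0.7997)(0.9803)(0.9715) = 0.8803.
Air mass m = 1/cos θ_z = 1/0.8803 = 1.136; τ^m = 0.76^1.136 = 0.7322.
Surface direct beam = 1367 × 0.8803 × 0.7322 = 881.11 W/m².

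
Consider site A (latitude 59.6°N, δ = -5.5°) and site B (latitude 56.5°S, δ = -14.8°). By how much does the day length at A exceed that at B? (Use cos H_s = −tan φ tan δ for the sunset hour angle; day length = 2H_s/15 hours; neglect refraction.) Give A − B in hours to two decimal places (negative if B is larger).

A: H_s = arccos(−tan 59.6° · tan -5.5°) = 80.55°, so 2H_s/15 = 10.7400 h.
B: H_s = arccos(−tan -56.5° · tan -14.8°) = 113.53°, so 2H_s/15 = 15.1373 h.
A − B = 10.7400 − 15.1373 = -4.3973 h.

-4.40 h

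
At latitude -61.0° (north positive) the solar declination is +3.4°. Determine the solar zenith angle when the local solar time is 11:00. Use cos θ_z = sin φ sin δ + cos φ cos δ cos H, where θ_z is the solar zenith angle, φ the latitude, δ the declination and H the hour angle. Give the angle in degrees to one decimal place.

65.4°

Hour angle H = 15° × (11 − 12) = -15.00°.
cos θ_z = sin φ sin δ + cos φ cos δ cos H = (-0.8746)(0.0593) + (0.4848)(0.9982)(0.9659) = 0.4156.
θ_z = arccos(0.4156) = 65.44°.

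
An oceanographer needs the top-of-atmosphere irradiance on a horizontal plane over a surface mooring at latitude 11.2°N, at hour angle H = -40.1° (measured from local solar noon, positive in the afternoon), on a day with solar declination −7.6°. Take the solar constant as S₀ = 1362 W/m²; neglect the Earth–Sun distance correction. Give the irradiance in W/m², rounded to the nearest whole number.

With φ = 11.2°, δ = -7.6°, H = -40.10°: sin φ sin δ = -0.0257, cos φ cos δ cos H = 0.7438, so cos θ_z = 0.7181.
Top-of-atmosphere irradiance = S₀ cos θ_z = 1362 × 0.7181 = 978.05 W/m².

978 W/m²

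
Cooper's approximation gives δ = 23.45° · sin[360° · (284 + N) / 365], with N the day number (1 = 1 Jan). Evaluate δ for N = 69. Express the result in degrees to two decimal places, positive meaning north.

360 × (284 + 69) / 365 = 348.164°; sin(348.164°) = -0.2051.
δ = 23.45 × -0.2051 = -4.810° ≈ -4.81°.

-4.81°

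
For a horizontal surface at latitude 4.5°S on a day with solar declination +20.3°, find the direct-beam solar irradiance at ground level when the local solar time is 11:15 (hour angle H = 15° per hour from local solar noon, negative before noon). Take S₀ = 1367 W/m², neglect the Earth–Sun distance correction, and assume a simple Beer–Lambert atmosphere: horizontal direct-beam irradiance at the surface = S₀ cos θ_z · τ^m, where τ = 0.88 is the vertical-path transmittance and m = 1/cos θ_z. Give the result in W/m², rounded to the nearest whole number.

1054 W/m²

Hour angle H = 15° × (11.25 − 12) = -11.25°.
cos θ_z = sin(-4.5°) sin(20.3°) + cos(-4.5°) cos(20.3°) cos(-11.25°) = -0.0272 + 0.9170 = 0.8898.
Air mass m = 1/cos θ_z = 1/0.8898 = 1.124; τ^m = 0.88^1.124 = 0.8662.
Surface direct beam = 1367 × 0.8898 × 0.8662 = 1053.61 W/m².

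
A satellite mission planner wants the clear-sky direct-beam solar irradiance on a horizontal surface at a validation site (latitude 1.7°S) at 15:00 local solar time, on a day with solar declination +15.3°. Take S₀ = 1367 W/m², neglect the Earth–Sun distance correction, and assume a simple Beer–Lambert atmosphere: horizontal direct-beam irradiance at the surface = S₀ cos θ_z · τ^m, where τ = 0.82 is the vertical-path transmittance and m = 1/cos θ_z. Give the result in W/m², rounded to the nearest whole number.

Hour angle H = 15° × (15 − 12) = 45.00°.
cos θ_z = sin φ sin δ + cos φ cos δ cos H = (-0.0297)(0.2639) + (0.9996)(0.9646)(0.7071) = 0.6740.
Air mass m = 1/cos θ_z = 1/0.6740 = 1.484; τ^m = 0.82^1.484 = 0.7449.
Surface direct beam = 1367 × 0.6740 × 0.7449 = 686.32 W/m².

686 W/m²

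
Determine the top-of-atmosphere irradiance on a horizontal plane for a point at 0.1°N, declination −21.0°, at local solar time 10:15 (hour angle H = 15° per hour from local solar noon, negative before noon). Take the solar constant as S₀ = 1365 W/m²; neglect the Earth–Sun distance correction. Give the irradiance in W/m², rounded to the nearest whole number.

1142 W/m²

Hour angle H = 15° × (10.25 − 12) = -26.25°.
With φ = 0.1°, δ = -21.0°, H = -26.25°: sin φ sin δ = -0.0006, cos φ cos δ cos H = 0.8373, so cos θ_z = 0.8367.
Top-of-atmosphere irradiance = S₀ cos θ_z = 1365 × 0.8367 = 1142.10 W/m².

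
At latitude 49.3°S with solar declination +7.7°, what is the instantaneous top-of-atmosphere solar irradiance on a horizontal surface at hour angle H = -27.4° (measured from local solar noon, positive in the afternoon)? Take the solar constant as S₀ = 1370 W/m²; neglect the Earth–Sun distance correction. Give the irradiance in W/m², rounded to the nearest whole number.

cos θ_z = sin φ sin δ + cos φ cos δ cos H = (-0.7581)(0.1340) + (0.6521)(0.9910)(0.8878) = 0.4721.
Top-of-atmosphere irradiance = S₀ cos θ_z = 1370 × 0.4721 = 646.78 W/m².

647 W/m²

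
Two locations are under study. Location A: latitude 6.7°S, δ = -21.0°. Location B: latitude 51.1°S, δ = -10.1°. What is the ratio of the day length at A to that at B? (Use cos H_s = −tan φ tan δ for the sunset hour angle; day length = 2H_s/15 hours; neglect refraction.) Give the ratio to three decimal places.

0.901

A: H_s = arccos(−tan -6.7° · tan -21.0°) = 92.58°, so 2H_s/15 = 12.3440 h.
B: H_s = arccos(−tan -51.1° · tan -10.1°) = 102.75°, so 2H_s/15 = 13.7000 h.
Ratio A/B = 12.3440 / 13.7000 = 0.9010.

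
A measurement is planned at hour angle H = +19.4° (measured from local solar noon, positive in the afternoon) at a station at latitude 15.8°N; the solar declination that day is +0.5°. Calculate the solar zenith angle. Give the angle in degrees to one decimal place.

24.5°

cos θ_z = sin(15.8°) sin(0.5°) + cos(15.8°) cos(0.5°) cos(19.40°) = 0.0024 + 0.9076 = 0.9100.
θ_z = arccos(0.9100) = 24.49°.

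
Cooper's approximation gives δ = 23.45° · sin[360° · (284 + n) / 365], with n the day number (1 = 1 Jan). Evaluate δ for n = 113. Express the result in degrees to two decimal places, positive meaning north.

+12.27°

360 × (284 + 113) / 365 = 391.562°; sin(391.562°) = 0.5234.
δ = 23.45 × 0.5234 = 12.274° ≈ +12.27°.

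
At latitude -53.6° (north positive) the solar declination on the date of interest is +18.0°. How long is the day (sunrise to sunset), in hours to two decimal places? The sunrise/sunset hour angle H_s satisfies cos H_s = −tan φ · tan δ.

−tan φ tan δ = −(-1.3564)(0.3249) = 0.4407; H_s = arccos(0.4407) = 63.85°.
Day length = 2 H_s / 15° h⁻¹ = 127.70° / 15 = 8.513 h.

8.51 hours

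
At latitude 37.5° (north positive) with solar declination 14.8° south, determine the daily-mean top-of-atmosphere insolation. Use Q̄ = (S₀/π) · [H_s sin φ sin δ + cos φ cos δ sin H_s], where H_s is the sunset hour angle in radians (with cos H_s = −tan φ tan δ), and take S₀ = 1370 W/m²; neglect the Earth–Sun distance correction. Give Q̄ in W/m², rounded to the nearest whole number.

235 W/m²

The sunset hour angle satisfies cos H_s = −tan φ tan δ = 0.2027, giving H_s = 78.31°. In radians, H_s = 1.3668.
H_s sin φ sin δ = 1.3668 × 0.6088 × -0.2554 = -0.2125.
cos φ cos δ sin H_s = 0.7934 × 0.9668 × 0.9793 = 0.7512.
Q̄ = (1370/π) × (-0.2125 + 0.7512) = 436.08 × 0.5387 = 234.92 W/m².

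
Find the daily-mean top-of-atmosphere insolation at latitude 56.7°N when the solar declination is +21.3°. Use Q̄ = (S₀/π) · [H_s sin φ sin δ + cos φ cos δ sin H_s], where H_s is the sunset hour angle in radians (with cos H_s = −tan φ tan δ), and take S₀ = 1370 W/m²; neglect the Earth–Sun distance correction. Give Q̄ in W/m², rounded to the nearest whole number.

472 W/m²

cos H_s = −tan(56.7°) · tan(21.3°) = -0.5935, so H_s = arccos(-0.5935) = 126.41°. In radians, H_s = 2.2063.
H_s sin φ sin δ = 2.2063 × 0.8358 × 0.3633 = 0.6699.
cos φ cos δ sin H_s = 0.5490 × 0.9317 × 0.8048 = 0.4117.
Q̄ = (1370/π) × (0.6699 + 0.4117) = 436.08 × 1.0816 = 471.66 W/m².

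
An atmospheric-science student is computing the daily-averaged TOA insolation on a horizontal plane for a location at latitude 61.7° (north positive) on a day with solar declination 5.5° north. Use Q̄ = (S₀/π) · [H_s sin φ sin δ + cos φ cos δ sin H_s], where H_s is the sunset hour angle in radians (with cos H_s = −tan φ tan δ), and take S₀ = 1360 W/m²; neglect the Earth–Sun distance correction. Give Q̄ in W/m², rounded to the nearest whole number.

The sunset hour angle satisfies cos H_s = −tan φ tan δ = -0.1788, giving H_s = 100.30°. In radians, H_s = 1.7506.
H_s sin φ sin δ = 1.7506 × 0.8805 × 0.0958 = 0.1477.
cos φ cos δ sin H_s = 0.4741 × 0.9954 × 0.9839 = 0.4643.
Q̄ = (1360/π) × (0.1477 + 0.4643) = 432.90 × 0.6120 = 264.93 W/m².

265 W/m²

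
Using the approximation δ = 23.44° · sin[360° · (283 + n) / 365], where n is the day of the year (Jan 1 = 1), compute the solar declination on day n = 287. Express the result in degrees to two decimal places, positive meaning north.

-8.85°

360 × (283 + 287) / 365 = 562.192°; sin(562.192°) = -0.3777.
δ = 23.44 × -0.3777 = -8.853° ≈ -8.85°.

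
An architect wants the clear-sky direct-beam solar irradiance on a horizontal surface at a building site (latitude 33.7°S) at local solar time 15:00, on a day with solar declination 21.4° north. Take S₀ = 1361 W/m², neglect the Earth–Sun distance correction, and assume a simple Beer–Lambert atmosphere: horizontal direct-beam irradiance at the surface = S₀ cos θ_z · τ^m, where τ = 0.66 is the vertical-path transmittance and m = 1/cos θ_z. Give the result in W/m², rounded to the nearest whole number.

Hour angle H = 15° × (15 − 12) = 45.00°.
With φ = -33.7°, δ = 21.4°, H = 45.00°: sin φ sin δ = -0.2024, cos φ cos δ cos H = 0.5477, so cos θ_z = 0.3453.
Air mass m = 1/cos θ_z = 1/0.3453 = 2.896; τ^m = 0.66^2.896 = 0.3002.
Surface direct beam = 1361 × 0.3453 × 0.3002 = 141.08 W/m².

141 W/m²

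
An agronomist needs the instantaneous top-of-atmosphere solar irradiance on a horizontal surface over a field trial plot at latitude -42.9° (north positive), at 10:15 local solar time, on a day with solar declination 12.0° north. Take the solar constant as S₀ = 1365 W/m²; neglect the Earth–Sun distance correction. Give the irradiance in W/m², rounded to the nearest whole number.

684 W/m²

Hour angle H = 15° × (10.25 − 12) = -26.25°.
With φ = -42.9°, δ = 12.0°, H = -26.25°: sin φ sin δ = -0.1415, cos φ cos δ cos H = 0.6426, so cos θ_z = 0.5011.
Top-of-atmosphere irradiance = S₀ cos θ_z = 1365 × 0.5011 = 684.00 W/m².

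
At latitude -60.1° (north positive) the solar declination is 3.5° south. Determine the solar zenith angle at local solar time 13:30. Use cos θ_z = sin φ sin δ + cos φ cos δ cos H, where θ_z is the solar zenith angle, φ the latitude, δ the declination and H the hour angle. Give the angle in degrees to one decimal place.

59.2°

Hour angle H = 15° × (13.5 − 12) = 22.50°.
cos θ_z = sin(-60.1°) sin(-3.5°) + cos(-60.1°) cos(-3.5°) cos(22.50°) = 0.0529 + 0.4597 = 0.5126.
θ_z = arccos(0.5126) = 59.16°.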